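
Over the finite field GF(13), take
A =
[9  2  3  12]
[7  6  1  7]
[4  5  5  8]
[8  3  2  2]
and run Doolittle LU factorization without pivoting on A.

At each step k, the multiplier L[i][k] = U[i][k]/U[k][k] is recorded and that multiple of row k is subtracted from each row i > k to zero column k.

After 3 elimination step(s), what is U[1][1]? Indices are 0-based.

[col 0] pivot 9
  R1 -= 8*R0 → (0, 3, 3, 2)  (L[1][0] := 8)
  R2 -= 12*R0 → (0, 7, 8, 7)  (L[2][0] := 12)
  R3 -= 11*R0 → (0, 7, 8, 0)  (L[3][0] := 11)
[col 1] pivot 3
  R2 -= 11*R1 → (0, 0, 1, 11)  (L[2][1] := 11)
  R3 -= 11*R1 → (0, 0, 1, 4)  (L[3][1] := 11)
[col 2] pivot 1
  R3 -= 1*R2 → (0, 0, 0, 6)  (L[3][2] := 1)

U[1][1] = 3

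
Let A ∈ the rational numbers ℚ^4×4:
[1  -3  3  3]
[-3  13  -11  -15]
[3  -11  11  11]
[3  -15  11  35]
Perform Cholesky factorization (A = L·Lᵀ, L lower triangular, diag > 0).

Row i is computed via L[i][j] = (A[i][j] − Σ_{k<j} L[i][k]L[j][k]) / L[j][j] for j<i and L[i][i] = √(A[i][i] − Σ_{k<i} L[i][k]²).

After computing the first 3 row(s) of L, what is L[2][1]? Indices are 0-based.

L[2][1] = -1

Step 1: L[0][0] = √(1) = 1.
  L[1][0] = (-3) / L[0][0] = -3.
Step 2: L[1][1] = √(4) = 2.
  L[2][0] = (3) / L[0][0] = 3.
  L[2][1] = (-2) / L[1][1] = -1.
Step 3: L[2][2] = √(1) = 1.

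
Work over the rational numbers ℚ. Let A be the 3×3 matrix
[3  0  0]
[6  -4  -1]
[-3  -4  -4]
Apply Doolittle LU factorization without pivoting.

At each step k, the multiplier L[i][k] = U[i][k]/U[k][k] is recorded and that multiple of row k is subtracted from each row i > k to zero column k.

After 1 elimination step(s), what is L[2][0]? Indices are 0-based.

L[2][0] = -1

k=0: U[0][0]=3
  eliminate (1,0): mult=2, new row 1: (0, -4, -1); set L[1][0]=2
  eliminate (2,0): mult=-1, new row 2: (0, -4, -4); set L[2][0]=-1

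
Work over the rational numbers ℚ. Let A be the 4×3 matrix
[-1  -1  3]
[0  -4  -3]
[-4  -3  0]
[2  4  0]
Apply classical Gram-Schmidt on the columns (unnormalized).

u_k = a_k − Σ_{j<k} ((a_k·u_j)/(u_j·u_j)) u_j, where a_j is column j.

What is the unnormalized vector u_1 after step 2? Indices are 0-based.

u_1 = (0, -4, 1, 2)

Step 1: u_0 = a_0 = (-1, 0, -4, 2).
Step 2: u_1 = a_1 − (1)·u_0 = (0, -4, 1, 2).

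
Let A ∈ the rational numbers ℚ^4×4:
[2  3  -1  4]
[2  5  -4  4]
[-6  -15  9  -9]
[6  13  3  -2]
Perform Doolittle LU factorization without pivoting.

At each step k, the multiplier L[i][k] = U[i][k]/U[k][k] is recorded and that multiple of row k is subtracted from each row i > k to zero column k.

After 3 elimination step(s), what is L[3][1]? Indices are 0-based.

k=0: U[0][0]=2
  eliminate (1,0): mult=1, new row 1: (0, 2, -3, 0); set L[1][0]=1
  eliminate (2,0): mult=-3, new row 2: (0, -6, 6, 3); set L[2][0]=-3
  eliminate (3,0): mult=3, new row 3: (0, 4, 6, -14); set L[3][0]=3
k=1: U[1][1]=2
  eliminate (2,1): mult=-3, new row 2: (0, 0, -3, 3); set L[2][1]=-3
  eliminate (3,1): mult=2, new row 3: (0, 0, 12, -14); set L[3][1]=2
k=2: U[2][2]=-3
  eliminate (3,2): mult=-4, new row 3: (0, 0, 0, -2); set L[3][2]=-4

L[3][1] = 2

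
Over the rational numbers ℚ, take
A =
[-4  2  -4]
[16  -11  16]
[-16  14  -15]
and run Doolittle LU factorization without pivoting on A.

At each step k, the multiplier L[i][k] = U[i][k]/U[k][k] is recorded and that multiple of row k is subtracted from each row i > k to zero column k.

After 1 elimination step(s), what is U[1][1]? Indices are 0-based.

U[1][1] = -3

k=0: U[0][0]=-4
  eliminate (1,0): mult=-4, new row 1: (0, -3, 0); set L[1][0]=-4
  eliminate (2,0): mult=4, new row 2: (0, 6, 1); set L[2][0]=4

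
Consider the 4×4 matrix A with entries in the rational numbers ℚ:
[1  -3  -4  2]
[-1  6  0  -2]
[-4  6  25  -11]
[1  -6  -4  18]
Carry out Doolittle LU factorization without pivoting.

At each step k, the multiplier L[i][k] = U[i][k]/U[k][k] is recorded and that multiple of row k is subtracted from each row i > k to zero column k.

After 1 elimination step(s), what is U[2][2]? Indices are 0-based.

U[2][2] = 9

Step 1: pivot at (0,0) is 1.
  row1 ← row1 − (-1)·row0  ⇒  L[1][0]=-1, U row1=(0, 3, -4, 0)
  row2 ← row2 − (-4)·row0  ⇒  L[2][0]=-4, U row2=(0, -6, 9, -3)
  row3 ← row3 − (1)·row0  ⇒  L[3][0]=1, U row3=(0, -3, 0, 16)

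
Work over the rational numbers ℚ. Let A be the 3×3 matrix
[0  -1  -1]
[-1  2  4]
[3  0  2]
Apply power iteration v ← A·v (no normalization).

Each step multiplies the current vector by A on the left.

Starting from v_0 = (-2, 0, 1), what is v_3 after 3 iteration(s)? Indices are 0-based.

v_3 = (14, -48, -28)

v_0 = (-2, 0, 1).
v_1 = A·v_0 = (-1, 6, -4).
v_2 = A·v_1 = (-2, -3, -11).
v_3 = A·v_2 = (14, -48, -28).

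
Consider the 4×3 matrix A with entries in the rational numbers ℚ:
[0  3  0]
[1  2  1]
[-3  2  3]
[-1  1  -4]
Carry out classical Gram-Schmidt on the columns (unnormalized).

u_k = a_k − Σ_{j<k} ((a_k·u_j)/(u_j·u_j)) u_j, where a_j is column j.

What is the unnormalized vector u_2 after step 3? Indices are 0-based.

u_2 = (-72/173, 177/173, 315/173, -768/173)

Step 1: u_0 = a_0 = (0, 1, -3, -1).
Step 2: u_1 = a_1 − (-5/11)·u_0 = (3, 27/11, 7/11, 6/11).
Step 3: u_2 = a_2 − (-4/11)·u_0 − (24/173)·u_1 = (-72/173, 177/173, 315/173, -768/173).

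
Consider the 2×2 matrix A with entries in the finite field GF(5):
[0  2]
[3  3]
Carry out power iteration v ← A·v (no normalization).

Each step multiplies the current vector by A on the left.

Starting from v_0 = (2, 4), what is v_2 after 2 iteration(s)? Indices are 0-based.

v_2 = (1, 3)

v_0 = (2, 4).
v_1 = A·v_0 = (3, 3).
v_2 = A·v_1 = (1, 3).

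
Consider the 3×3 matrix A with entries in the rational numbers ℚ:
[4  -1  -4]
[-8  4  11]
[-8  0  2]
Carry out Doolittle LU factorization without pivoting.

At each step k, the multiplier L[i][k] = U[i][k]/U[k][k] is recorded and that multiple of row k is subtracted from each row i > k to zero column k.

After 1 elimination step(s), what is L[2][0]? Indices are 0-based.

[col 0] pivot 4
  R1 -= -2*R0 → (0, 2, 3)  (L[1][0] := -2)
  R2 -= -2*R0 → (0, -2, -6)  (L[2][0] := -2)

L[2][0] = -2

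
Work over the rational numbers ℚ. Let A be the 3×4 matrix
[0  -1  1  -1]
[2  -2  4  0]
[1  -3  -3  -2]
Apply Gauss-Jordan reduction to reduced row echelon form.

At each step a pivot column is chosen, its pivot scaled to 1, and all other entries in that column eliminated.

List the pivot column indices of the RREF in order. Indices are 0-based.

pivot(0,0): swap R0↔R1
pivot(0,0)=2: scale R0 → (1, -1, 2, 0)
  clear (2,0): R2 −= (1)R0 → (0, -2, -5, -2)
pivot(1,1)=-1: scale R1 → (0, 1, -1, 1)
  clear (0,1): R0 −= (-1)R1 → (1, 0, 1, 1)
  clear (2,1): R2 −= (-2)R1 → (0, 0, -7, 0)
pivot(2,2)=-7: scale R2 → (0, 0, 1, 0)
  clear (0,2): R0 −= (1)R2 → (1, 0, 0, 1)
  clear (1,2): R1 −= (-1)R2 → (0, 1, 0, 1)

pivot columns: 0, 1, 2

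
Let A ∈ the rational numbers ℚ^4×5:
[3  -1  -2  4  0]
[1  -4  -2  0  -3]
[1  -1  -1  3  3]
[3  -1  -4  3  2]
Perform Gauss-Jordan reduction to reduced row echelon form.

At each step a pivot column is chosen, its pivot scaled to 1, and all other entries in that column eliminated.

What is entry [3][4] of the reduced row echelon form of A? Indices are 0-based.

M[3][4] = 76/43

[1] R0 /= 3  ⇒  (1, -1/3, -2/3, 4/3, 0)
     R1 -= 1·R0  ⇒  (0, -11/3, -4/3, -4/3, -3)
     R2 -= 1·R0  ⇒  (0, -2/3, -1/3, 5/3, 3)
     R3 -= 3·R0  ⇒  (0, 0, -2, -1, 2)
[2] R1 /= -11/3  ⇒  (0, 1, 4/11, 4/11, 9/11)
     R0 -= -1/3·R1  ⇒  (1, 0, -6/11, 16/11, 3/11)
     R2 -= -2/3·R1  ⇒  (0, 0, -1/11, 21/11, 39/11)
[3] R2 /= -1/11  ⇒  (0, 0, 1, -21, -39)
     R0 -= -6/11·R2  ⇒  (1, 0, 0, -10, -21)
     R1 -= 4/11·R2  ⇒  (0, 1, 0, 8, 15)
     R3 -= -2·R2  ⇒  (0, 0, 0, -43, -76)
[4] R3 /= -43  ⇒  (0, 0, 0, 1, 76/43)
     R0 -= -10·R3  ⇒  (1, 0, 0, 0, -143/43)
     R1 -= 8·R3  ⇒  (0, 1, 0, 0, 37/43)
     R2 -= -21·R3  ⇒  (0, 0, 1, 0, -81/43)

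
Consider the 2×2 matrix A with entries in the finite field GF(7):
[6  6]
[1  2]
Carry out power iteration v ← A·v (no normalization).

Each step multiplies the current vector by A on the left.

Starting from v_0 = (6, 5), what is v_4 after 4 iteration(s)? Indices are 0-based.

v_0 = (6, 5).
v_1 = A·v_0 = (3, 2).
v_2 = A·v_1 = (2, 0).
v_3 = A·v_2 = (5, 2).
v_4 = A·v_3 = (0, 2).

v_4 = (0, 2)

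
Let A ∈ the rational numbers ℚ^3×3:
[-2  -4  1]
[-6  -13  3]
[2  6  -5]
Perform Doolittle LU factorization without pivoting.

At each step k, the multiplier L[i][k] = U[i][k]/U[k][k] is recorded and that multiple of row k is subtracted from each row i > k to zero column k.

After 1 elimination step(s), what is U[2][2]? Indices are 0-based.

[col 0] pivot -2
  R1 -= 3*R0 → (0, -1, 0)  (L[1][0] := 3)
  R2 -= -1*R0 → (0, 2, -4)  (L[2][0] := -1)

U[2][2] = -4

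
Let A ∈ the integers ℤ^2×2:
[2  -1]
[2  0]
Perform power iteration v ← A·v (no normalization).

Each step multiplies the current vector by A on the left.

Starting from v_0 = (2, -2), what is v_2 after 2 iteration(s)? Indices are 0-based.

v_0 = (2, -2).
v_1 = A·v_0 = (6, 4).
v_2 = A·v_1 = (8, 12).

v_2 = (8, 12)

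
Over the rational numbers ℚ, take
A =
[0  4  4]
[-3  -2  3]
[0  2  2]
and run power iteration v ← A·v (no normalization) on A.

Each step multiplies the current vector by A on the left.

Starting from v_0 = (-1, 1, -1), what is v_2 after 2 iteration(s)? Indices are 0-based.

v_0 = (-1, 1, -1).
v_1 = A·v_0 = (0, -2, 0).
v_2 = A·v_1 = (-8, 4, -4).

v_2 = (-8, 4, -4)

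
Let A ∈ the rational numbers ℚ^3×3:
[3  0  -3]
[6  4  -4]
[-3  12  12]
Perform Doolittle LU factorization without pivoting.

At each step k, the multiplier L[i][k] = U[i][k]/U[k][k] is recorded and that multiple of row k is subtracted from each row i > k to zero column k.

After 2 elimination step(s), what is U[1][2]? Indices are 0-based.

U[1][2] = 2

Step 1: pivot at (0,0) is 3.
  row1 ← row1 − (2)·row0  ⇒  L[1][0]=2, U row1=(0, 4, 2)
  row2 ← row2 − (-1)·row0  ⇒  L[2][0]=-1, U row2=(0, 12, 9)
Step 2: pivot at (1,1) is 4.
  row2 ← row2 − (3)·row1  ⇒  L[2][1]=3, U row2=(0, 0, 3)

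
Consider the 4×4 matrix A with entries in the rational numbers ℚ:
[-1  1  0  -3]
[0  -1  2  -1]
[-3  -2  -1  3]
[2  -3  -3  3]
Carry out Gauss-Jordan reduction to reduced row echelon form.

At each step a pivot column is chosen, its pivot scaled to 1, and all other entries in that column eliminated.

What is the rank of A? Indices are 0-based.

[1] R0 /= -1  ⇒  (1, -1, 0, 3)
     R2 -= -3·R0  ⇒  (0, -5, -1, 12)
     R3 -= 2·R0  ⇒  (0, -1, -3, -3)
[2] R1 /= -1  ⇒  (0, 1, -2, 1)
     R0 -= -1·R1  ⇒  (1, 0, -2, 4)
     R2 -= -5·R1  ⇒  (0, 0, -11, 17)
     R3 -= -1·R1  ⇒  (0, 0, -5, -2)
[3] R2 /= -11  ⇒  (0, 0, 1, -17/11)
     R0 -= -2·R2  ⇒  (1, 0, 0, 10/11)
     R1 -= -2·R2  ⇒  (0, 1, 0, -23/11)
     R3 -= -5·R2  ⇒  (0, 0, 0, -107/11)
[4] R3 /= -107/11  ⇒  (0, 0, 0, 1)
     R0 -= 10/11·R3  ⇒  (1, 0, 0, 0)
     R1 -= -23/11·R3  ⇒  (0, 1, 0, 0)
     R2 -= -17/11·R3  ⇒  (0, 0, 1, 0)

rank = 4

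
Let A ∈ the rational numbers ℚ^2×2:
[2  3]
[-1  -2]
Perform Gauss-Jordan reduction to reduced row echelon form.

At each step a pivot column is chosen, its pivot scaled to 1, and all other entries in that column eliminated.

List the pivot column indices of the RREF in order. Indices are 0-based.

[1] R0 /= 2  ⇒  (1, 3/2)
     R1 -= -1·R0  ⇒  (0, -1/2)
[2] R1 /= -1/2  ⇒  (0, 1)
     R0 -= 3/2·R1  ⇒  (1, 0)

pivot columns: 0, 1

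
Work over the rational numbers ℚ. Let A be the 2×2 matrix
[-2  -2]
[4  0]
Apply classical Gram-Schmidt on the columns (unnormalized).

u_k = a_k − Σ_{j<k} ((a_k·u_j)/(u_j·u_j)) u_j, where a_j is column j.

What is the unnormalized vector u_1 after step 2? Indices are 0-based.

u_1 = (-8/5, -4/5)

Step 1: u_0 = a_0 = (-2, 4).
Step 2: u_1 = a_1 − (1/5)·u_0 = (-8/5, -4/5).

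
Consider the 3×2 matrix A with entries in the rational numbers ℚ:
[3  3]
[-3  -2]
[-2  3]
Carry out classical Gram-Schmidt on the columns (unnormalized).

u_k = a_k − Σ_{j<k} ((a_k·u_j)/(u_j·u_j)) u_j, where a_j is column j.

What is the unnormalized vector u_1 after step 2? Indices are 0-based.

Step 1: u_0 = a_0 = (3, -3, -2).
Step 2: u_1 = a_1 − (9/22)·u_0 = (39/22, -17/22, 42/11).

u_1 = (39/22, -17/22, 42/11)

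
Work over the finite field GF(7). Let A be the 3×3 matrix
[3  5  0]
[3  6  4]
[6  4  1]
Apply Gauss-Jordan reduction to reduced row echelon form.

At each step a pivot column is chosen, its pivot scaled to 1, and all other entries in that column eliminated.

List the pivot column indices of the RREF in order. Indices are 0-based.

[1] R0 /= 3  ⇒  (1, 4, 0)
     R1 -= 3·R0  ⇒  (0, 1, 4)
     R2 -= 6·R0  ⇒  (0, 1, 1)
[2] R1 /= 1  ⇒  (0, 1, 4)
     R0 -= 4·R1  ⇒  (1, 0, 5)
     R2 -= 1·R1  ⇒  (0, 0, 4)
[3] R2 /= 4  ⇒  (0, 0, 1)
     R0 -= 5·R2  ⇒  (1, 0, 0)
     R1 -= 4·R2  ⇒  (0, 1, 0)

pivot columns: 0, 1, 2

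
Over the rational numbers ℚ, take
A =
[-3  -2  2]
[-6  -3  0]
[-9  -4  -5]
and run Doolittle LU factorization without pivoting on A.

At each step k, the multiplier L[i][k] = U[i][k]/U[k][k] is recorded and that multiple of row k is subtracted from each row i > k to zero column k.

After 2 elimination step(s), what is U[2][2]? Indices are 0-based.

U[2][2] = -3

Step 1: pivot at (0,0) is -3.
  row1 ← row1 − (2)·row0  ⇒  L[1][0]=2, U row1=(0, 1, -4)
  row2 ← row2 − (3)·row0  ⇒  L[2][0]=3, U row2=(0, 2, -11)
Step 2: pivot at (1,1) is 1.
  row2 ← row2 − (2)·row1  ⇒  L[2][1]=2, U row2=(0, 0, -3)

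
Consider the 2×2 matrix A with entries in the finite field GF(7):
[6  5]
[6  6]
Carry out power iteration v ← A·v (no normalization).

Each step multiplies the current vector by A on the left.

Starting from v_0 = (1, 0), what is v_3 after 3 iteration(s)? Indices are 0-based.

v_3 = (0, 2)

v_0 = (1, 0).
v_1 = A·v_0 = (6, 6).
v_2 = A·v_1 = (3, 2).
v_3 = A·v_2 = (0, 2).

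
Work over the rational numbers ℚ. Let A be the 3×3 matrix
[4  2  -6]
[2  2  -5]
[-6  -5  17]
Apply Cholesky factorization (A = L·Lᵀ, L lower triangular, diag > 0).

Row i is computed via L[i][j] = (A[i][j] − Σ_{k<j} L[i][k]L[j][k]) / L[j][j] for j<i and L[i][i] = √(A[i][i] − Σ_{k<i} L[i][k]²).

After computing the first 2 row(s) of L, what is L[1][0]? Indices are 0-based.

L[1][0] = 1

Step 1: L[0][0] = √(4) = 2.
  L[1][0] = (2) / L[0][0] = 1.
Step 2: L[1][1] = √(1) = 1.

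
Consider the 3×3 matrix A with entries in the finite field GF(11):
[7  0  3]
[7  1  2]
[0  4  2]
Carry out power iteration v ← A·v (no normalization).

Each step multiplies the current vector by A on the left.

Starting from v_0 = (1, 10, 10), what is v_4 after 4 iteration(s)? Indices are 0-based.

v_0 = (1, 10, 10).
v_1 = A·v_0 = (4, 4, 5).
v_2 = A·v_1 = (10, 9, 4).
v_3 = A·v_2 = (5, 10, 0).
v_4 = A·v_3 = (2, 1, 7).

v_4 = (2, 1, 7)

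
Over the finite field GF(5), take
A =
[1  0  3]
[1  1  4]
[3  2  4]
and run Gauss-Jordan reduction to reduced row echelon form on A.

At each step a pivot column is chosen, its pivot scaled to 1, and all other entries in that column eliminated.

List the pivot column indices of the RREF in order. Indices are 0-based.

pivot columns: 0, 1, 2

[1] R0 /= 1  ⇒  (1, 0, 3)
     R1 -= 1·R0  ⇒  (0, 1, 1)
     R2 -= 3·R0  ⇒  (0, 2, 0)
[2] R1 /= 1  ⇒  (0, 1, 1)
     R2 -= 2·R1  ⇒  (0, 0, 3)
[3] R2 /= 3  ⇒  (0, 0, 1)
     R0 -= 3·R2  ⇒  (1, 0, 0)
     R1 -= 1·R2  ⇒  (0, 1, 0)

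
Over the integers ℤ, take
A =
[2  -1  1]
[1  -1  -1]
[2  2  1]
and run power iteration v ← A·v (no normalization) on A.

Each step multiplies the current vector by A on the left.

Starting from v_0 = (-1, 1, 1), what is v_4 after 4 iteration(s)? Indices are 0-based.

v_0 = (-1, 1, 1).
v_1 = A·v_0 = (-2, -3, 1).
v_2 = A·v_1 = (0, 0, -9).
v_3 = A·v_2 = (-9, 9, -9).
v_4 = A·v_3 = (-36, -9, -9).

v_4 = (-36, -9, -9)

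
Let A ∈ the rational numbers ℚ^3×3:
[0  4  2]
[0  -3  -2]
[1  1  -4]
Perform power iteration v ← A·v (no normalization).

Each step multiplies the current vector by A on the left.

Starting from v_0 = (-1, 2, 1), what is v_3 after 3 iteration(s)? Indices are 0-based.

v_0 = (-1, 2, 1).
v_1 = A·v_0 = (10, -8, -3).
v_2 = A·v_1 = (-38, 30, 14).
v_3 = A·v_2 = (148, -118, -64).

v_3 = (148, -118, -64)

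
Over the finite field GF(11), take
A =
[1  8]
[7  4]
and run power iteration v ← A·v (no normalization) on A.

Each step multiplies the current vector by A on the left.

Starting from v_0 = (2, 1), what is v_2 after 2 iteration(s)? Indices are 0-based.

v_0 = (2, 1).
v_1 = A·v_0 = (10, 7).
v_2 = A·v_1 = (0, 10).

v_2 = (0, 10)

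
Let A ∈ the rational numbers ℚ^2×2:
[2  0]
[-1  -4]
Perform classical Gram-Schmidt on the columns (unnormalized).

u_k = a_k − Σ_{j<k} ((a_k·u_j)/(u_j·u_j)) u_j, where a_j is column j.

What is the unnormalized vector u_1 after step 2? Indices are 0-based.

Step 1: u_0 = a_0 = (2, -1).
Step 2: u_1 = a_1 − (4/5)·u_0 = (-8/5, -16/5).

u_1 = (-8/5, -16/5)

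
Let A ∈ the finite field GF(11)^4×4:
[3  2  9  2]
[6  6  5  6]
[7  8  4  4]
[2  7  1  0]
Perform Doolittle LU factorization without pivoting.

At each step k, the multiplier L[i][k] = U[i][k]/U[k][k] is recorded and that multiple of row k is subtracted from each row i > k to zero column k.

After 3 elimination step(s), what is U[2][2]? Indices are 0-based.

U[2][2] = 1

k=0: U[0][0]=3
  eliminate (1,0): mult=2, new row 1: (0, 2, 9, 2); set L[1][0]=2
  eliminate (2,0): mult=6, new row 2: (0, 7, 5, 3); set L[2][0]=6
  eliminate (3,0): mult=8, new row 3: (0, 2, 6, 6); set L[3][0]=8
k=1: U[1][1]=2
  eliminate (2,1): mult=9, new row 2: (0, 0, 1, 7); set L[2][1]=9
  eliminate (3,1): mult=1, new row 3: (0, 0, 8, 4); set L[3][1]=1
k=2: U[2][2]=1
  eliminate (3,2): mult=8, new row 3: (0, 0, 0, 3); set L[3][2]=8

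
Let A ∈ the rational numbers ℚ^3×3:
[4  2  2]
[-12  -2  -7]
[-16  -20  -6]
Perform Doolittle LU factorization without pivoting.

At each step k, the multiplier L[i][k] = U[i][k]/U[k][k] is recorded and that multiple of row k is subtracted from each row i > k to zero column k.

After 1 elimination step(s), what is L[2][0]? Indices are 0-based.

Step 1: pivot at (0,0) is 4.
  row1 ← row1 − (-3)·row0  ⇒  L[1][0]=-3, U row1=(0, 4, -1)
  row2 ← row2 − (-4)·row0  ⇒  L[2][0]=-4, U row2=(0, -12, 2)

L[2][0] = -4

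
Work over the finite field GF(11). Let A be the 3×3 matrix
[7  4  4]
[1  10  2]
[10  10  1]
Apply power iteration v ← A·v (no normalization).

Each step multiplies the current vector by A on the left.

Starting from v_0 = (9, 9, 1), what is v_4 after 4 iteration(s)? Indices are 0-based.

v_4 = (7, 3, 3)

v_0 = (9, 9, 1).
v_1 = A·v_0 = (4, 2, 5).
v_2 = A·v_1 = (1, 1, 10).
v_3 = A·v_2 = (7, 9, 8).
v_4 = A·v_3 = (7, 3, 3).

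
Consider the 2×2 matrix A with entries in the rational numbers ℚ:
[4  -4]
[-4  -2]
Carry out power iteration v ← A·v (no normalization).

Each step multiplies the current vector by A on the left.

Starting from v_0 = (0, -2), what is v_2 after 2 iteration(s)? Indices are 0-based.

v_2 = (16, -40)

v_0 = (0, -2).
v_1 = A·v_0 = (8, 4).
v_2 = A·v_1 = (16, -40).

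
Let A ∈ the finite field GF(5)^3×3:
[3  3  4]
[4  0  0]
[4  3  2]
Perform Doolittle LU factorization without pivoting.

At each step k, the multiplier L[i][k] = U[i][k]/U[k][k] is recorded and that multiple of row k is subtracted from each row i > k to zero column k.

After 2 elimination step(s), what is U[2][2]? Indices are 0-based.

Step 1: pivot at (0,0) is 3.
  row1 ← row1 − (3)·row0  ⇒  L[1][0]=3, U row1=(0, 1, 3)
  row2 ← row2 − (3)·row0  ⇒  L[2][0]=3, U row2=(0, 4, 0)
Step 2: pivot at (1,1) is 1.
  row2 ← row2 − (4)·row1  ⇒  L[2][1]=4, U row2=(0, 0, 3)

U[2][2] = 3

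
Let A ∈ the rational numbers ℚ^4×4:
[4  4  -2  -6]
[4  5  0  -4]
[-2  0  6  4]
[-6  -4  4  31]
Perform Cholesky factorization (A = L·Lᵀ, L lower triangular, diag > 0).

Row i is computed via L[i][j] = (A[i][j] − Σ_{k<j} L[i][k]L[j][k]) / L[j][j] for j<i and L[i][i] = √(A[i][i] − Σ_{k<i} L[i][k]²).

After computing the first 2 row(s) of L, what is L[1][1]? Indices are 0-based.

L[1][1] = 1

Step 1: L[0][0] = √(4) = 2.
  L[1][0] = (4) / L[0][0] = 2.
Step 2: L[1][1] = √(1) = 1.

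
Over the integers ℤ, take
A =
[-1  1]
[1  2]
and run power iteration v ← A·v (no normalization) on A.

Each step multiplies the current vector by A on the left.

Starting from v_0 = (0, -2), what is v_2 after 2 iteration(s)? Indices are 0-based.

v_0 = (0, -2).
v_1 = A·v_0 = (-2, -4).
v_2 = A·v_1 = (-2, -10).

v_2 = (-2, -10)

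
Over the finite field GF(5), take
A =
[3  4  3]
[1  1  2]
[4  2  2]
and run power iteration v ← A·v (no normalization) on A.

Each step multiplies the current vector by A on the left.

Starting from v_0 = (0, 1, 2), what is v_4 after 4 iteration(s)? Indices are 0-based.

v_0 = (0, 1, 2).
v_1 = A·v_0 = (0, 0, 1).
v_2 = A·v_1 = (3, 2, 2).
v_3 = A·v_2 = (3, 4, 0).
v_4 = A·v_3 = (0, 2, 0).

v_4 = (0, 2, 0)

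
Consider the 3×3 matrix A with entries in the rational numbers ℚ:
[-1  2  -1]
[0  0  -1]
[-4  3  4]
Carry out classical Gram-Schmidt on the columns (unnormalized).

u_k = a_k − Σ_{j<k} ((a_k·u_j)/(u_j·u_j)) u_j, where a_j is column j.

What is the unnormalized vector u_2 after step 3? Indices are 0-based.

Step 1: u_0 = a_0 = (-1, 0, -4).
Step 2: u_1 = a_1 − (-14/17)·u_0 = (20/17, 0, -5/17).
Step 3: u_2 = a_2 − (-15/17)·u_0 − (-8/5)·u_1 = (0, -1, 0).

u_2 = (0, -1, 0)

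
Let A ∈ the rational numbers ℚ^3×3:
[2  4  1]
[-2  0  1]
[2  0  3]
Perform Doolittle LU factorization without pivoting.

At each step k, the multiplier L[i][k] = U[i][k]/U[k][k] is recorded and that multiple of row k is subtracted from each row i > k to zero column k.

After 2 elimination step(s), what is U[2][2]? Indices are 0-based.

U[2][2] = 4

Step 1: pivot at (0,0) is 2.
  row1 ← row1 − (-1)·row0  ⇒  L[1][0]=-1, U row1=(0, 4, 2)
  row2 ← row2 − (1)·row0  ⇒  L[2][0]=1, U row2=(0, -4, 2)
Step 2: pivot at (1,1) is 4.
  row2 ← row2 − (-1)·row1  ⇒  L[2][1]=-1, U row2=(0, 0, 4)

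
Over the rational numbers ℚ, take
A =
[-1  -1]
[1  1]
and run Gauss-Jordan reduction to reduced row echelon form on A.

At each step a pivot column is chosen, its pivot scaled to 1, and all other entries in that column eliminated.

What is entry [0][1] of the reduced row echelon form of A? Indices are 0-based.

M[0][1] = 1

[1] R0 /= -1  ⇒  (1, 1)
     R1 -= 1·R0  ⇒  (0, 0)
column 1 empty below row 1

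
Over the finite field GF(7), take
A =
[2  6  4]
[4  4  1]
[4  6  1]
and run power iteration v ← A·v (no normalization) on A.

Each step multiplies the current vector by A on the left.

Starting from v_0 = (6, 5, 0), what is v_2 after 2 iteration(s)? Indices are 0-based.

v_2 = (4, 6, 3)

v_0 = (6, 5, 0).
v_1 = A·v_0 = (0, 2, 5).
v_2 = A·v_1 = (4, 6, 3).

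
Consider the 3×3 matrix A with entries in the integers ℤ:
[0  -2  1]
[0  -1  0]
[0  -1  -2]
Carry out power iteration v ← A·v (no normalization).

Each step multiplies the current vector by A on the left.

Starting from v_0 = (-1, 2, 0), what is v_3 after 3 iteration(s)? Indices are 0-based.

v_0 = (-1, 2, 0).
v_1 = A·v_0 = (-4, -2, -2).
v_2 = A·v_1 = (2, 2, 6).
v_3 = A·v_2 = (2, -2, -14).

v_3 = (2, -2, -14)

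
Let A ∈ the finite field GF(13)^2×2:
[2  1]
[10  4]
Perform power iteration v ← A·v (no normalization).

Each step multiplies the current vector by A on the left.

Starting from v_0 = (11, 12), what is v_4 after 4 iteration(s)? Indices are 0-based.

v_0 = (11, 12).
v_1 = A·v_0 = (8, 2).
v_2 = A·v_1 = (5, 10).
v_3 = A·v_2 = (7, 12).
v_4 = A·v_3 = (0, 1).

v_4 = (0, 1)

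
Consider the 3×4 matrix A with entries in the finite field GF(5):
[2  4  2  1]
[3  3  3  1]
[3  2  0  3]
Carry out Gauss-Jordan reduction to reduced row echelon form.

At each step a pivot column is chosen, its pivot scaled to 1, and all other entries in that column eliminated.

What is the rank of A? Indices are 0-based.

pivot(0,0)=2: scale R0 → (1, 2, 1, 3)
  clear (1,0): R1 −= (3)R0 → (0, 2, 0, 2)
  clear (2,0): R2 −= (3)R0 → (0, 1, 2, 4)
pivot(1,1)=2: scale R1 → (0, 1, 0, 1)
  clear (0,1): R0 −= (2)R1 → (1, 0, 1, 1)
  clear (2,1): R2 −= (1)R1 → (0, 0, 2, 3)
pivot(2,2)=2: scale R2 → (0, 0, 1, 4)
  clear (0,2): R0 −= (1)R2 → (1, 0, 0, 2)

rank = 3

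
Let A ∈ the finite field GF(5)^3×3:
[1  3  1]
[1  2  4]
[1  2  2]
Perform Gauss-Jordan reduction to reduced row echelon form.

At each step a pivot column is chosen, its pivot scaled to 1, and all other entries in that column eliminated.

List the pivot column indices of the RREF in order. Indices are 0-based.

pivot columns: 0, 1, 2

step 1: normalize row 0 (÷1) = (1, 3, 1)
  row 1: subtract 1×row0 = (0, 4, 3)
  row 2: subtract 1×row0 = (0, 4, 1)
step 2: normalize row 1 (÷4) = (0, 1, 2)
  row 0: subtract 3×row1 = (1, 0, 0)
  row 2: subtract 4×row1 = (0, 0, 3)
step 3: normalize row 2 (÷3) = (0, 0, 1)
  row 1: subtract 2×row2 = (0, 1, 0)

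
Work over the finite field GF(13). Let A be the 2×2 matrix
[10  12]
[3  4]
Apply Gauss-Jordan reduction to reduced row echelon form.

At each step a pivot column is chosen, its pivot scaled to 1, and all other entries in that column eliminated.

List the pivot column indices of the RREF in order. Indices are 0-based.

step 1: normalize row 0 (÷10) = (1, 9)
  row 1: subtract 3×row0 = (0, 3)
step 2: normalize row 1 (÷3) = (0, 1)
  row 0: subtract 9×row1 = (1, 0)

pivot columns: 0, 1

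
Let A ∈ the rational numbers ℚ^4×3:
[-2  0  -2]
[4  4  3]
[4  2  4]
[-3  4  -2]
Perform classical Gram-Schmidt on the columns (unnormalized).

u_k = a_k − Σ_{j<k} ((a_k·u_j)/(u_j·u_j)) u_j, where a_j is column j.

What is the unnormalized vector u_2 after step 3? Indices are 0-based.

u_2 = (-14/41, -67/123, 70/123, 32/123)

Step 1: u_0 = a_0 = (-2, 4, 4, -3).
Step 2: u_1 = a_1 − (4/15)·u_0 = (8/15, 44/15, 14/15, 24/5).
Step 3: u_2 = a_2 − (38/45)·u_0 − (7/123)·u_1 = (-14/41, -67/123, 70/123, 32/123).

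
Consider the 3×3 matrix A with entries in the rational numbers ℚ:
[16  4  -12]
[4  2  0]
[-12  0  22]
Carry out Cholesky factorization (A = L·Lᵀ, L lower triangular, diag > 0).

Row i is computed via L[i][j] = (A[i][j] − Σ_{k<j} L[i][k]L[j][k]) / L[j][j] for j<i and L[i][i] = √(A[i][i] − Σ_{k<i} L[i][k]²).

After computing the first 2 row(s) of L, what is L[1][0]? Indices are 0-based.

L[1][0] = 1

Step 1: L[0][0] = √(16) = 4.
  L[1][0] = (4) / L[0][0] = 1.
Step 2: L[1][1] = √(1) = 1.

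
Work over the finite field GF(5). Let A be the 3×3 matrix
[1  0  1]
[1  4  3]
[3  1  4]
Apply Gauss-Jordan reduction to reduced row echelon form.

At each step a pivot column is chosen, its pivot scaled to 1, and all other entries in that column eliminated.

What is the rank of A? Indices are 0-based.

pivot(0,0)=1: scale R0 → (1, 0, 1)
  clear (1,0): R1 −= (1)R0 → (0, 4, 2)
  clear (2,0): R2 −= (3)R0 → (0, 1, 1)
pivot(1,1)=4: scale R1 → (0, 1, 3)
  clear (2,1): R2 −= (1)R1 → (0, 0, 3)
pivot(2,2)=3: scale R2 → (0, 0, 1)
  clear (0,2): R0 −= (1)R2 → (1, 0, 0)
  clear (1,2): R1 −= (3)R2 → (0, 1, 0)

rank = 3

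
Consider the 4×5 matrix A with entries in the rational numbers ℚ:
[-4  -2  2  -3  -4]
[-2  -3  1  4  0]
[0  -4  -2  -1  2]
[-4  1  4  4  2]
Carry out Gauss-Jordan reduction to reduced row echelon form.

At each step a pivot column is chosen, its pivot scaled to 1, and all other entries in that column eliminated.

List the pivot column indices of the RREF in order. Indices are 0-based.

pivot columns: 0, 1, 2, 3

step 1: normalize row 0 (÷-4) = (1, 1/2, -1/2, 3/4, 1)
  row 1: subtract -2×row0 = (0, -2, 0, 11/2, 2)
  row 3: subtract -4×row0 = (0, 3, 2, 7, 6)
step 2: normalize row 1 (÷-2) = (0, 1, 0, -11/4, -1)
  row 0: subtract 1/2×row1 = (1, 0, -1/2, 17/8, 3/2)
  row 2: subtract -4×row1 = (0, 0, -2, -12, -2)
  row 3: subtract 3×row1 = (0, 0, 2, 61/4, 9)
step 3: normalize row 2 (÷-2) = (0, 0, 1, 6, 1)
  row 0: subtract -1/2×row2 = (1, 0, 0, 41/8, 2)
  row 3: subtract 2×row2 = (0, 0, 0, 13/4, 7)
step 4: normalize row 3 (÷13/4) = (0, 0, 0, 1, 28/13)
  row 0: subtract 41/8×row3 = (1, 0, 0, 0, -235/26)
  row 1: subtract -11/4×row3 = (0, 1, 0, 0, 64/13)
  row 2: subtract 6×row3 = (0, 0, 1, 0, -155/13)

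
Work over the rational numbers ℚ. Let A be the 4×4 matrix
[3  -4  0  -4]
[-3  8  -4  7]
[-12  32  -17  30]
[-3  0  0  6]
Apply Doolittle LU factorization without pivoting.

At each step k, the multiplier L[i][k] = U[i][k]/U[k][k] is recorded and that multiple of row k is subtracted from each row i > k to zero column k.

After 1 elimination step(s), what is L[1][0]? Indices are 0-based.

k=0: U[0][0]=3
  eliminate (1,0): mult=-1, new row 1: (0, 4, -4, 3); set L[1][0]=-1
  eliminate (2,0): mult=-4, new row 2: (0, 16, -17, 14); set L[2][0]=-4
  eliminate (3,0): mult=-1, new row 3: (0, -4, 0, 2); set L[3][0]=-1

L[1][0] = -1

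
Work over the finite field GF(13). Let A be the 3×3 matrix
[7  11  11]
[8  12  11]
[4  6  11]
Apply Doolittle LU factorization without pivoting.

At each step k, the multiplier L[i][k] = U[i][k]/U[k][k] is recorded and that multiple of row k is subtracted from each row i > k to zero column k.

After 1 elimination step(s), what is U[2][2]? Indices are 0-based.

Step 1: pivot at (0,0) is 7.
  row1 ← row1 − (3)·row0  ⇒  L[1][0]=3, U row1=(0, 5, 4)
  row2 ← row2 − (8)·row0  ⇒  L[2][0]=8, U row2=(0, 9, 1)

U[2][2] = 1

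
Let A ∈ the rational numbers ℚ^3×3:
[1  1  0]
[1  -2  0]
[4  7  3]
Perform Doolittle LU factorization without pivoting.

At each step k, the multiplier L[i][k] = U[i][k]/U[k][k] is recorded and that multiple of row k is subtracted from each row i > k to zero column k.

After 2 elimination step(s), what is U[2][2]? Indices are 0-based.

U[2][2] = 3

Step 1: pivot at (0,0) is 1.
  row1 ← row1 − (1)·row0  ⇒  L[1][0]=1, U row1=(0, -3, 0)
  row2 ← row2 − (4)·row0  ⇒  L[2][0]=4, U row2=(0, 3, 3)
Step 2: pivot at (1,1) is -3.
  row2 ← row2 − (-1)·row1  ⇒  L[2][1]=-1, U row2=(0, 0, 3)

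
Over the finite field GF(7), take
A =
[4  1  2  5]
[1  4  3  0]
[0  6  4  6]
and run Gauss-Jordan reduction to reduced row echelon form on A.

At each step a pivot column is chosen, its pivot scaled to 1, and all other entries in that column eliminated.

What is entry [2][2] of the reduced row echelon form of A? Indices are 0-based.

M[2][2] = 0

step 1: normalize row 0 (÷4) = (1, 2, 4, 3)
  row 1: subtract 1×row0 = (0, 2, 6, 4)
step 2: normalize row 1 (÷2) = (0, 1, 3, 2)
  row 0: subtract 2×row1 = (1, 0, 5, 6)
  row 2: subtract 6×row1 = (0, 0, 0, 1)
skip col 2 (zero from row 2)
step 3: normalize row 2 (÷1) = (0, 0, 0, 1)
  row 0: subtract 6×row2 = (1, 0, 5, 0)
  row 1: subtract 2×row2 = (0, 1, 3, 0)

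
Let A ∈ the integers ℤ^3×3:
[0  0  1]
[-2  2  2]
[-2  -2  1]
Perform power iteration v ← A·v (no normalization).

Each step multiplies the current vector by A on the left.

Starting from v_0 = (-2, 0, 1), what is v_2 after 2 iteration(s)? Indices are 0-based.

v_2 = (5, 20, -9)

v_0 = (-2, 0, 1).
v_1 = A·v_0 = (1, 6, 5).
v_2 = A·v_1 = (5, 20, -9).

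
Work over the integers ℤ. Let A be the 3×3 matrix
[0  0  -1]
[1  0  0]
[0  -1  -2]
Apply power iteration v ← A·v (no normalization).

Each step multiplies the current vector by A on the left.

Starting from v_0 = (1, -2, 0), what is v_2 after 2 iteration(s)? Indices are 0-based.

v_2 = (-2, 0, -5)

v_0 = (1, -2, 0).
v_1 = A·v_0 = (0, 1, 2).
v_2 = A·v_1 = (-2, 0, -5).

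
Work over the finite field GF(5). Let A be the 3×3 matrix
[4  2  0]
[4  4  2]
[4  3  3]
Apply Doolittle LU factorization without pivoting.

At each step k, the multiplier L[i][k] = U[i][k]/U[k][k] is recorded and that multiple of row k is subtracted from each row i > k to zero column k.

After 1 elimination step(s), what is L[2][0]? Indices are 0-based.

L[2][0] = 1

k=0: U[0][0]=4
  eliminate (1,0): mult=1, new row 1: (0, 2, 2); set L[1][0]=1
  eliminate (2,0): mult=1, new row 2: (0, 1, 3); set L[2][0]=1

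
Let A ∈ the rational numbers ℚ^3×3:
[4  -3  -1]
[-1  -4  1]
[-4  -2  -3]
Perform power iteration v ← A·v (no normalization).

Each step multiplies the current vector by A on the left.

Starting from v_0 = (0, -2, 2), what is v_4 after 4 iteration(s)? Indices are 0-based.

v_4 = (-248, -554, -1502)

v_0 = (0, -2, 2).
v_1 = A·v_0 = (4, 10, -2).
v_2 = A·v_1 = (-12, -46, -30).
v_3 = A·v_2 = (120, 166, 230).
v_4 = A·v_3 = (-248, -554, -1502).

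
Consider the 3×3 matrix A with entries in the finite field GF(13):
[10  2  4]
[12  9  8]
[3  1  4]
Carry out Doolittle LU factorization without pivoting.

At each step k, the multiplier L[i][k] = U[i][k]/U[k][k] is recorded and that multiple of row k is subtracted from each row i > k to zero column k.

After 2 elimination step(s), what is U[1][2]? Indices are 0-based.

Step 1: pivot at (0,0) is 10.
  row1 ← row1 − (9)·row0  ⇒  L[1][0]=9, U row1=(0, 4, 11)
  row2 ← row2 − (12)·row0  ⇒  L[2][0]=12, U row2=(0, 3, 8)
Step 2: pivot at (1,1) is 4.
  row2 ← row2 − (4)·row1  ⇒  L[2][1]=4, U row2=(0, 0, 3)

U[1][2] = 11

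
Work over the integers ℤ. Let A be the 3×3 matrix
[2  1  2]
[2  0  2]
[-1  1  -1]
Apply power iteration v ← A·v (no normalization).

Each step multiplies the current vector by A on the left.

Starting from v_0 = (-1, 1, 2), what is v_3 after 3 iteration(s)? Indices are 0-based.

v_0 = (-1, 1, 2).
v_1 = A·v_0 = (3, 2, 0).
v_2 = A·v_1 = (8, 6, -1).
v_3 = A·v_2 = (20, 14, -1).

v_3 = (20, 14, -1)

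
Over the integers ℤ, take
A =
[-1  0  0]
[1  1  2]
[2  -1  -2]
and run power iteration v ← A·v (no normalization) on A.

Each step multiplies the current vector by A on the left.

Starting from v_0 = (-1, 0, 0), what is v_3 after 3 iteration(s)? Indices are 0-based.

v_0 = (-1, 0, 0).
v_1 = A·v_0 = (1, -1, -2).
v_2 = A·v_1 = (-1, -4, 7).
v_3 = A·v_2 = (1, 9, -12).

v_3 = (1, 9, -12)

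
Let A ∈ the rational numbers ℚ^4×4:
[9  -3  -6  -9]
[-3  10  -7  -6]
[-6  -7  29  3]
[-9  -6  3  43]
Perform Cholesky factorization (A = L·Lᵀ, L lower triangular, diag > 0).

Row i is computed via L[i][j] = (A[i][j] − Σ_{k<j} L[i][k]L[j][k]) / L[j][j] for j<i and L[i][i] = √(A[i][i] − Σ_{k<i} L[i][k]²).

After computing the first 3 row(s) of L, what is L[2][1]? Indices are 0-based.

L[2][1] = -3

Step 1: L[0][0] = √(9) = 3.
  L[1][0] = (-3) / L[0][0] = -1.
Step 2: L[1][1] = √(9) = 3.
  L[2][0] = (-6) / L[0][0] = -2.
  L[2][1] = (-9) / L[1][1] = -3.
Step 3: L[2][2] = √(16) = 4.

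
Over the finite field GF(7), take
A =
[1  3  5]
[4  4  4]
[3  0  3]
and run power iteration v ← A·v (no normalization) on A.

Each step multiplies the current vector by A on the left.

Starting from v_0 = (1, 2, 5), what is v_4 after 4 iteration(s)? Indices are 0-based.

v_0 = (1, 2, 5).
v_1 = A·v_0 = (4, 4, 4).
v_2 = A·v_1 = (1, 6, 3).
v_3 = A·v_2 = (6, 5, 5).
v_4 = A·v_3 = (4, 1, 5).

v_4 = (4, 1, 5)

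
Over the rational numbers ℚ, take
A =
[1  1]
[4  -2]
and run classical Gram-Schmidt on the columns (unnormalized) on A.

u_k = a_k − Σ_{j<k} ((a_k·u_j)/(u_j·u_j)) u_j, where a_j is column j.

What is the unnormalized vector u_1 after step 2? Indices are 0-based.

u_1 = (24/17, -6/17)

Step 1: u_0 = a_0 = (1, 4).
Step 2: u_1 = a_1 − (-7/17)·u_0 = (24/17, -6/17).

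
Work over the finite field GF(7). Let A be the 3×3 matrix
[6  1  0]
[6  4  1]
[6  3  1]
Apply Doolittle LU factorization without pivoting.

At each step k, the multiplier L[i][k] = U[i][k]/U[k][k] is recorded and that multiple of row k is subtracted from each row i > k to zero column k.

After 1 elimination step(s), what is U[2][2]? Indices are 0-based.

[col 0] pivot 6
  R1 -= 1*R0 → (0, 3, 1)  (L[1][0] := 1)
  R2 -= 1*R0 → (0, 2, 1)  (L[2][0] := 1)

U[2][2] = 1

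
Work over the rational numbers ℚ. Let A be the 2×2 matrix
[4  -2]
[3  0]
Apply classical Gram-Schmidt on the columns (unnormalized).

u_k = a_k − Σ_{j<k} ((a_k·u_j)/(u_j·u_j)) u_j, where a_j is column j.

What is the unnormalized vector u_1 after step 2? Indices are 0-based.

Step 1: u_0 = a_0 = (4, 3).
Step 2: u_1 = a_1 − (-8/25)·u_0 = (-18/25, 24/25).

u_1 = (-18/25, 24/25)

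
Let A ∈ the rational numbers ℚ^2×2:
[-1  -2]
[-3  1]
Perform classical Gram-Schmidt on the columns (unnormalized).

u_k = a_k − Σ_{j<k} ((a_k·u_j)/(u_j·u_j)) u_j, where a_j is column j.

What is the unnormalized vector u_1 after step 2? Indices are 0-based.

Step 1: u_0 = a_0 = (-1, -3).
Step 2: u_1 = a_1 − (-1/10)·u_0 = (-21/10, 7/10).

u_1 = (-21/10, 7/10)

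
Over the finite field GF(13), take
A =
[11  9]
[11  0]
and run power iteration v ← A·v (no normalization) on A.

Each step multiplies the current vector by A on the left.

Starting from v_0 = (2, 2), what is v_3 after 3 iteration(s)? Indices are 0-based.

v_0 = (2, 2).
v_1 = A·v_0 = (1, 9).
v_2 = A·v_1 = (1, 11).
v_3 = A·v_2 = (6, 11).

v_3 = (6, 11)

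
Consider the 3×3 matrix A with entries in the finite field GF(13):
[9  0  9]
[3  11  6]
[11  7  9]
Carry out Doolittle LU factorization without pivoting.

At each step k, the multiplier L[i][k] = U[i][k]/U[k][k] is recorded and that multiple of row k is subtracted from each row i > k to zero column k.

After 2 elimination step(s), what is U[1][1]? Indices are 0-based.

k=0: U[0][0]=9
  eliminate (1,0): mult=9, new row 1: (0, 11, 3); set L[1][0]=9
  eliminate (2,0): mult=7, new row 2: (0, 7, 11); set L[2][0]=7
k=1: U[1][1]=11
  eliminate (2,1): mult=3, new row 2: (0, 0, 2); set L[2][1]=3

U[1][1] = 11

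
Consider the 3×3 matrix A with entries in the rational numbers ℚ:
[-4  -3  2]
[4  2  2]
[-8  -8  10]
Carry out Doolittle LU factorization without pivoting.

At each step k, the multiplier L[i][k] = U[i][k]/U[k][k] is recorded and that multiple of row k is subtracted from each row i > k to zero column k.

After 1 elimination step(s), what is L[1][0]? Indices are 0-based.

L[1][0] = -1

Step 1: pivot at (0,0) is -4.
  row1 ← row1 − (-1)·row0  ⇒  L[1][0]=-1, U row1=(0, -1, 4)
  row2 ← row2 − (2)·row0  ⇒  L[2][0]=2, U row2=(0, -2, 6)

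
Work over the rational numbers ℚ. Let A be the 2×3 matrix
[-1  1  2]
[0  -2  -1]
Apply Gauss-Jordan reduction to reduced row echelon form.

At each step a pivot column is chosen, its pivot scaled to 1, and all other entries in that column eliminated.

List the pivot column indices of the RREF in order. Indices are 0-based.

pivot columns: 0, 1

[1] R0 /= -1  ⇒  (1, -1, -2)
[2] R1 /= -2  ⇒  (0, 1, 1/2)
     R0 -= -1·R1  ⇒  (1, 0, -3/2)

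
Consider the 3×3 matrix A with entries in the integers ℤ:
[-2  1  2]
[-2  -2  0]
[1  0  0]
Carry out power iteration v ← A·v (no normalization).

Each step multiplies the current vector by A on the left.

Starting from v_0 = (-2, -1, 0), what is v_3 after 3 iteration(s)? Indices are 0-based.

v_0 = (-2, -1, 0).
v_1 = A·v_0 = (3, 6, -2).
v_2 = A·v_1 = (-4, -18, 3).
v_3 = A·v_2 = (-4, 44, -4).

v_3 = (-4, 44, -4)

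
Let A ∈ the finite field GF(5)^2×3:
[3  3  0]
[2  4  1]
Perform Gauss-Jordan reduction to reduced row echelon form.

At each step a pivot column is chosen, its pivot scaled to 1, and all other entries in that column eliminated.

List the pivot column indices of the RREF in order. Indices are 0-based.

step 1: normalize row 0 (÷3) = (1, 1, 0)
  row 1: subtract 2×row0 = (0, 2, 1)
step 2: normalize row 1 (÷2) = (0, 1, 3)
  row 0: subtract 1×row1 = (1, 0, 2)

pivot columns: 0, 1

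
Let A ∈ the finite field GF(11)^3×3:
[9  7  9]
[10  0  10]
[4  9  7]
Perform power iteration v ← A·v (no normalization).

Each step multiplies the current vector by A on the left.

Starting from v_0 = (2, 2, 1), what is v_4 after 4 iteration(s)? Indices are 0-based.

v_0 = (2, 2, 1).
v_1 = A·v_0 = (8, 8, 0).
v_2 = A·v_1 = (7, 3, 5).
v_3 = A·v_2 = (8, 10, 2).
v_4 = A·v_3 = (6, 1, 4).

v_4 = (6, 1, 4)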